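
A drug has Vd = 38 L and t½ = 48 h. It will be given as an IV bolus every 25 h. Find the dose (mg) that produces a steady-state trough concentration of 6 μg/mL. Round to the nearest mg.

99 mg

τ/t½ = 25/48 ≈ 0.52083, so f = (1/2)^(25/48) ≈ 0.696969.
Cmin,ss = (D/Vd)·f/(1−f), so D = Cmin,ss·Vd·(1−f)/f.
D = 6 × 38 × (1−f)/f ≈ 6 × 38 × 0.43478 ≈ 99.13 mg.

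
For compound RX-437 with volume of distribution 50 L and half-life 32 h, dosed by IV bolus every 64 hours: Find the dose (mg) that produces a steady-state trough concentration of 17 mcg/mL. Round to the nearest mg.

τ/t½ = 64/32 ≈ 2, so f = (1/2)^(64/32) ≈ 0.250000.
Cmin,ss = (D/Vd)·f/(1−f), so D = Cmin,ss·Vd·(1−f)/f.
D = 17 × 50 × (1−f)/f ≈ 17 × 50 × 3.00000 ≈ 2550.00 mg.

2550 mg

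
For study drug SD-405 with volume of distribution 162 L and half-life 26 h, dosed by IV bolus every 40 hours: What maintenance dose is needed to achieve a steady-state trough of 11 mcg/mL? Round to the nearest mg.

τ/t½ = 40/26 ≈ 1.5385, so f = (1/2)^(40/26) ≈ 0.344252.
Cmin,ss = (D/Vd)·f/(1−f), so D = Cmin,ss·Vd·(1−f)/f.
D = 11 × 162 × (1−f)/f ≈ 11 × 162 × 1.90485 ≈ 3394.44 mg.

3394 mg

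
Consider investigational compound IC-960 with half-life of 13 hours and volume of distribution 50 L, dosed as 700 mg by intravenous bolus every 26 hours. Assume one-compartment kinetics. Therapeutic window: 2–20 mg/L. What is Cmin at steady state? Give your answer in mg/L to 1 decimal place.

τ = 26 h = 2 half-lives, so f = (1/2)^2 = 0.25.
Accumulation ratio R = 1/(1 − f) = 1/0.75 = 4/3.
Single-dose peak C₀ = D/Vd = 700/50 = 14 mg/L.
Steady-state peak Cmax,ss = C₀·R = 14 × 4/3 ≈ 18.667 mg/L.
Steady-state trough Cmin,ss = Cmax,ss·f ≈ 18.667 × 0.25 ≈ 4.667 mg/L.
Trough 4.7 mg/L vs MEC 2 mg/L: adequate.

4.7 mg/L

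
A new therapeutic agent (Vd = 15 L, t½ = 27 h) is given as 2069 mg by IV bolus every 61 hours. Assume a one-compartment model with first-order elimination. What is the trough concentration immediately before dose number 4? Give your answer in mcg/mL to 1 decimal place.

f = (1/2)^(τ/t½) = (1/2)^(61/27) ≈ 0.2089.
C₀ = D/Vd = 2069/15 ≈ 137.933 mcg/mL.
Before the 4th dose, 3 doses have been given. Superposition: Cmin = C₀·(f + f² + … + f^3).
≈ 137.933 × (0.2089 + 0.0436 + 0.0091) ≈ 137.933 × 0.2616 ≈ 36.083 mcg/mL.

36.1 mcg/mL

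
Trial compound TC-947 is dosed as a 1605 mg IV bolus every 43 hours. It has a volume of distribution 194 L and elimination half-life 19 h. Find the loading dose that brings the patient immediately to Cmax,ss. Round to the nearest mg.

f = (1/2)^(43/19) ≈ 0.208316; accumulation ratio R = 1/(1−f) ≈ 1.26313.
Loading dose to hit Cmax,ss on first dose: D_load = D_maint·R ≈ 1605 × 1.26313 ≈ 2027.32 mg.

2027 mg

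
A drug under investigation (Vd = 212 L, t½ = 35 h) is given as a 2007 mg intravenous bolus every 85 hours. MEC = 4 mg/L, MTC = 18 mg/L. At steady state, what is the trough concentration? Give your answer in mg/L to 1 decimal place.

2.2 mg/L

Over one 85-h interval, 85/35 ≈ 2.4286 half-lives elapse, leaving f ≈ 0.1857 of each dose.
Accumulation ratio R = 1/(1 − f) ≈ 1/0.8143 ≈ 1.2280.
Single-dose peak C₀ = D/Vd = 2007/212 ≈ 9.467 mg/L.
Cmax,ss = C₀/(1 − f) ≈ 9.467/0.8143 ≈ 11.626 mg/L.
One interval later, Cmin,ss = Cmax,ss·e^(−kτ) ≈ 11.626 × 0.1857 ≈ 2.159 mg/L.
Trough 2.2 mg/L vs MEC 4 mg/L: subtherapeutic.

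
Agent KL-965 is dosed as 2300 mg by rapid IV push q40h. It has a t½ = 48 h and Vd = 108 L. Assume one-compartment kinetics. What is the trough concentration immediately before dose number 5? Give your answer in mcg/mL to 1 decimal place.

24.5 mcg/mL

f = (1/2)^(τ/t½) = (1/2)^(40/48) ≈ 0.5612.
C₀ = D/Vd = 2300/108 ≈ 21.296 mcg/mL.
Before the 5th dose, 4 doses have been given. Superposition: Cmin = C₀·(f + f² + … + f^4).
≈ 21.296 × (0.5612 + 0.3149 + 0.1767 + 0.0992) ≈ 21.296 × 1.1520 ≈ 24.533 mcg/mL.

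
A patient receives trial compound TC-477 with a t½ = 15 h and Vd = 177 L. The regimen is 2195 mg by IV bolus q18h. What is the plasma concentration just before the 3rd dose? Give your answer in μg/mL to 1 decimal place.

7.7 μg/mL

f = (1/2)^(τ/t½) = (1/2)^(18/15) ≈ 0.4353.
C₀ = D/Vd = 2195/177 ≈ 12.401 μg/mL.
Before the 3rd dose, 2 doses have been given. Superposition: Cmin = C₀·(f + f²).
≈ 12.401 × (0.4353 + 0.1895) ≈ 12.401 × 0.6248 ≈ 7.748 μg/mL.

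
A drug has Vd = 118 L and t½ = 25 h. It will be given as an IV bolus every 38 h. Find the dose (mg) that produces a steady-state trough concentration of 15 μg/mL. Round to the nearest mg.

τ/t½ = 38/25 ≈ 1.52, so f = (1/2)^(38/25) ≈ 0.348686.
Cmin,ss = (D/Vd)·f/(1−f), so D = Cmin,ss·Vd·(1−f)/f.
D = 15 × 118 × (1−f)/f ≈ 15 × 118 × 1.86791 ≈ 3306.20 mg.

3306 mg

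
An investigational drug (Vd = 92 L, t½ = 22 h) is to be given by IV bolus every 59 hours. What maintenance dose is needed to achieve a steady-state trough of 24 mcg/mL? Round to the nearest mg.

11960 mg

τ/t½ = 59/22 ≈ 2.6818, so f = (1/2)^(59/22) ≈ 0.155845.
Cmin,ss = (D/Vd)·f/(1−f), so D = Cmin,ss·Vd·(1−f)/f.
D = 24 × 92 × (1−f)/f ≈ 24 × 92 × 5.41663 ≈ 11959.92 mg.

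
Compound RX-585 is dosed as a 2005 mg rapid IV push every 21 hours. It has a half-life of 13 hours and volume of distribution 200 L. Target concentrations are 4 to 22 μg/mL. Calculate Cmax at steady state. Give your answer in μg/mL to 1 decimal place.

14.9 μg/mL

τ/t½ = 21/13 ≈ 1.6154, so fraction remaining f = (1/2)^(21/13) ≈ 0.3264.
Accumulation ratio R = 1/(1 − f) ≈ 1/0.6736 ≈ 1.4846.
Single-dose peak C₀ = D/Vd = 2005/200 ≈ 10.025 μg/mL.
Cmax,ss = C₀/(1 − f) ≈ 10.025/0.6736 ≈ 14.883 μg/mL.
Peak 14.9 μg/mL vs MTC 22 μg/mL: below toxic threshold.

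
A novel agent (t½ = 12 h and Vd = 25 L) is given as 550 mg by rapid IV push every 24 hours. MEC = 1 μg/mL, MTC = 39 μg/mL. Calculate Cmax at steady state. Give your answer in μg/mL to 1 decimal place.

29.3 μg/mL

The dosing interval is 2 half-lives, so f = 2^(−2) = 0.25.
At steady state, R = 1/(1 − 0.25) = 4/3.
Single-dose peak C₀ = D/Vd = 550/25 = 22 μg/mL.
Steady-state peak Cmax,ss = C₀·R = 22 × 4/3 ≈ 29.333 μg/mL.
Peak 29.3 μg/mL vs MTC 39 μg/mL: below toxic threshold.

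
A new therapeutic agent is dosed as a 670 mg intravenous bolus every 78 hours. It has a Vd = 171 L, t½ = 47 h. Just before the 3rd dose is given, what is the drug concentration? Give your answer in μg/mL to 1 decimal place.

f = (1/2)^(τ/t½) = (1/2)^(78/47) ≈ 0.3165.
C₀ = D/Vd = 670/171 ≈ 3.918 μg/mL.
Before the 3rd dose, 2 doses have been given. Superposition: Cmin = C₀·(f + f²).
≈ 3.918 × (0.3165 + 0.1002) ≈ 3.918 × 0.4167 ≈ 1.633 μg/mL.

1.6 μg/mL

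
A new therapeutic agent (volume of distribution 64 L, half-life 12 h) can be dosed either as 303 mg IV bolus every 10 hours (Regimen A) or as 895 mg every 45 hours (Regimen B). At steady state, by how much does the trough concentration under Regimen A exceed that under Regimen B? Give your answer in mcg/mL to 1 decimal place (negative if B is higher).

4.9 mcg/mL

Regimen A: f = (1/2)^(10/12) ≈ 0.5612; Cmin,ss = (303/64)·f/(1−f) ≈ 6.055 mcg/mL.
Regimen B: f = (1/2)^(45/12) ≈ 0.0743; Cmin,ss = (895/64)·f/(1−f) ≈ 1.122 mcg/mL.
Difference ≈ 6.055 − 1.122 ≈ 4.933 mcg/mL.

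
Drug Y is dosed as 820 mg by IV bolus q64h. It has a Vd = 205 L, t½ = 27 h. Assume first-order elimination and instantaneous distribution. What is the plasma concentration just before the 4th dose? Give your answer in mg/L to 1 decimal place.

f = (1/2)^(τ/t½) = (1/2)^(64/27) ≈ 0.1934.
C₀ = D/Vd = 820/205 ≈ 4.000 mg/L.
Before the 4th dose, 3 doses have been given. Superposition: Cmin = C₀·(f + f² + … + f^3).
≈ 4.000 × (0.1934 + 0.0374 + 0.0072) ≈ 4.000 × 0.2380 ≈ 0.952 mg/L.

1.0 mg/L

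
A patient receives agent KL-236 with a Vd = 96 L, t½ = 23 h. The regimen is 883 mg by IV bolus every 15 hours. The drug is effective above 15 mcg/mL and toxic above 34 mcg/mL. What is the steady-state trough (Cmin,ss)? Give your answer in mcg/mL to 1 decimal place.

τ/t½ = 15/23 ≈ 0.65217, so fraction remaining f = (1/2)^(15/23) ≈ 0.6363.
Accumulation ratio R = 1/(1 − f) ≈ 1/0.3637 ≈ 2.7495.
Single-dose peak C₀ = D/Vd = 883/96 ≈ 9.198 mcg/mL.
Steady-state peak Cmax,ss = C₀·R ≈ 9.198 × 2.7495 ≈ 25.290 mcg/mL.
One interval later, Cmin,ss = Cmax,ss·e^(−kτ) ≈ 25.290 × 0.6363 ≈ 16.092 mcg/mL.
Trough 16.1 mcg/mL vs MEC 15 mcg/mL: adequate.

16.1 mcg/mL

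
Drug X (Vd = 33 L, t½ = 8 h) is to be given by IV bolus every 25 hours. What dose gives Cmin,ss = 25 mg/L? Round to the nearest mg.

6372 mg

τ/t½ = 25/8 ≈ 3.125, so f = (1/2)^(25/8) ≈ 0.114626.
Cmin,ss = (D/Vd)·f/(1−f), so D = Cmin,ss·Vd·(1−f)/f.
D = 25 × 33 × (1−f)/f ≈ 25 × 33 × 7.72402 ≈ 6372.32 mg.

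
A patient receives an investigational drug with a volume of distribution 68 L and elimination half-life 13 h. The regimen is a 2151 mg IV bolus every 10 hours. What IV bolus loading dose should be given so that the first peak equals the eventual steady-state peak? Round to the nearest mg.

f = (1/2)^(10/13) ≈ 0.586730; accumulation ratio R = 1/(1−f) ≈ 2.41973.
Loading dose to hit Cmax,ss on first dose: D_load = D_maint·R ≈ 2151 × 2.41973 ≈ 5204.84 mg.

5205 mg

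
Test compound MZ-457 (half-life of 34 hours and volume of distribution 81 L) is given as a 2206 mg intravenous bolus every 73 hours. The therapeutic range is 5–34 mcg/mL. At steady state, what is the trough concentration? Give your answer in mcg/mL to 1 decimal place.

7.9 mcg/mL

k = ln2/t½ = ln2/34 ≈ 0.020387 h⁻¹; fraction remaining f = e^(−kτ) = e^(−0.020387×73) ≈ 0.2258.
At steady state, accumulation factor R = 1/(1 − e^(−kτ)) ≈ 1.2917.
Each bolus raises the concentration by D/Vd = 2206/81 ≈ 27.235 mcg/mL.
Cmax,ss = C₀/(1 − f) ≈ 27.235/0.7742 ≈ 35.178 mcg/mL.
Steady-state trough Cmin,ss = Cmax,ss·f ≈ 35.178 × 0.2258 ≈ 7.943 mcg/mL.
Trough 7.9 mcg/mL vs MEC 5 mcg/mL: adequate.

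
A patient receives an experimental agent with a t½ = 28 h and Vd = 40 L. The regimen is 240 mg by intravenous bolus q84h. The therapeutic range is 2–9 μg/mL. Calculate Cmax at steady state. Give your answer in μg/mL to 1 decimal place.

6.9 μg/mL

The dosing interval is 3 half-lives, so f = 2^(−3) = 0.125.
Accumulation ratio R = 1/(1 − f) = 1/0.875 = 8/7.
Single-dose peak C₀ = D/Vd = 240/40 = 6 μg/mL.
Steady-state peak Cmax,ss = C₀·R = 6 × 8/7 ≈ 6.857 μg/mL.
Peak 6.9 μg/mL vs MTC 9 μg/mL: below toxic threshold.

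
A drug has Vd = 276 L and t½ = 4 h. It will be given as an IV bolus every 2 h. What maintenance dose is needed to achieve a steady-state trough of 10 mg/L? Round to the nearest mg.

1143 mg

τ/t½ = 2/4 ≈ 0.5, so f = (1/2)^(2/4) ≈ 0.707107.
Cmin,ss = (D/Vd)·f/(1−f), so D = Cmin,ss·Vd·(1−f)/f.
D = 10 × 276 × (1−f)/f ≈ 10 × 276 × 0.41421 ≈ 1143.22 mg.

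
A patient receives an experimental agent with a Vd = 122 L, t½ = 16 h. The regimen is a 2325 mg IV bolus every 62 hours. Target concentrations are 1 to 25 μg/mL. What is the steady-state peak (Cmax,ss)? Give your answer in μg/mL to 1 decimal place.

Over one 62-h interval, 62/16 ≈ 3.875 half-lives elapse, leaving f ≈ 0.0682 of each dose.
At steady state, accumulation factor R = 1/(1 − e^(−kτ)) ≈ 1.0732.
Each bolus raises the concentration by D/Vd = 2325/122 ≈ 19.057 μg/mL.
Steady-state peak Cmax,ss = C₀·R ≈ 19.057 × 1.0732 ≈ 20.452 μg/mL.
Peak 20.5 μg/mL vs MTC 25 μg/mL: below toxic threshold.

20.5 μg/mL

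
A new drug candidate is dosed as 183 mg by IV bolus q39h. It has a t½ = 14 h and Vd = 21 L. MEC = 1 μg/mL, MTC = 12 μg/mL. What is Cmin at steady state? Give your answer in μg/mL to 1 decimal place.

Over one 39-h interval, 39/14 ≈ 2.7857 half-lives elapse, leaving f ≈ 0.1450 of each dose.
Single-dose peak C₀ = D/Vd = 183/21 ≈ 8.714 μg/mL.
Steady-state trough Cmin,ss = C₀·f/(1−f) ≈ 8.714 × 0.1450/0.8550 ≈ 1.478 μg/mL.
Trough 1.5 μg/mL vs MEC 1 μg/mL: adequate.

1.5 μg/mL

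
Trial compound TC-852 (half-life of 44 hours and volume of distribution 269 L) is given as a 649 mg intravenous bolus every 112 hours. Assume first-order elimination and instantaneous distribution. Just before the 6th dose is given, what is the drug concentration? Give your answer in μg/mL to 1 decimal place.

0.5 μg/mL

f = (1/2)^(τ/t½) = (1/2)^(112/44) ≈ 0.1713.
C₀ = D/Vd = 649/269 ≈ 2.413 μg/mL.
Before the 6th dose, 5 doses have been given. Superposition: Cmin = C₀·(f + f² + … + f^5).
≈ 2.413 × (0.1713 + 0.0293 + 0.0050 + 0.0009 + 0.0001) ≈ 2.413 × 0.2066 ≈ 0.499 μg/mL.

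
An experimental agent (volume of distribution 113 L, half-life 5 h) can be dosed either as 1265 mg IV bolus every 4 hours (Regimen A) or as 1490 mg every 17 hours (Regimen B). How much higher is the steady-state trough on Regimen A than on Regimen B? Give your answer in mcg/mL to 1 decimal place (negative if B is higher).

Regimen A: f = (1/2)^(4/5) ≈ 0.5743; Cmin,ss = (1265/113)·f/(1−f) ≈ 15.102 mcg/mL.
Regimen B: f = (1/2)^(17/5) ≈ 0.0947; Cmin,ss = (1490/113)·f/(1−f) ≈ 1.379 mcg/mL.
Difference ≈ 15.102 − 1.379 ≈ 13.723 mcg/mL.

13.7 mcg/mL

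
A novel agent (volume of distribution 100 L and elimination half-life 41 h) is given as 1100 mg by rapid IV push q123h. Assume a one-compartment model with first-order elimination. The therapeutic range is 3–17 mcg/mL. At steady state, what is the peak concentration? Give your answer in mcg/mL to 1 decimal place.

12.6 mcg/mL

The dosing interval is 3 half-lives, so f = 2^(−3) = 0.125.
At steady state, R = 1/(1 − 0.125) = 8/7.
Single-dose peak C₀ = D/Vd = 1100/100 = 11 mcg/mL.
Steady-state peak Cmax,ss = C₀·R = 11 × 8/7 ≈ 12.571 mcg/mL.
Peak 12.6 mcg/mL vs MTC 17 mcg/mL: below toxic threshold.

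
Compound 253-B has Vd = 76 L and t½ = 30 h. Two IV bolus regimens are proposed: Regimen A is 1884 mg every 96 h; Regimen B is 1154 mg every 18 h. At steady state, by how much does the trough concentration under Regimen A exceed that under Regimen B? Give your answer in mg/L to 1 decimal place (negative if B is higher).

Regimen A: f = (1/2)^(96/30) ≈ 0.1088; Cmin,ss = (1884/76)·f/(1−f) ≈ 3.026 mg/L.
Regimen B: f = (1/2)^(18/30) ≈ 0.6598; Cmin,ss = (1154/76)·f/(1−f) ≈ 29.449 mg/L.
Difference ≈ 3.026 − 29.449 ≈ -26.423 mg/L.

-26.4 mg/L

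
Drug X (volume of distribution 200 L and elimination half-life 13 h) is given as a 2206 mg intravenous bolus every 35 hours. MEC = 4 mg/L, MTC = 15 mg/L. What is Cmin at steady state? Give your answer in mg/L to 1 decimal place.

2.0 mg/L

Over one 35-h interval, 35/13 ≈ 2.6923 half-lives elapse, leaving f ≈ 0.1547 of each dose.
Accumulation ratio R = 1/(1 − f) ≈ 1/0.8453 ≈ 1.1830.
Single-dose peak C₀ = D/Vd = 2206/200 ≈ 11.030 mg/L.
Steady-state peak Cmax,ss = C₀·R ≈ 11.030 × 1.1830 ≈ 13.048 mg/L.
Steady-state trough Cmin,ss = Cmax,ss·f ≈ 13.048 × 0.1547 ≈ 2.019 mg/L.
Trough 2.0 mg/L vs MEC 4 mg/L: subtherapeutic.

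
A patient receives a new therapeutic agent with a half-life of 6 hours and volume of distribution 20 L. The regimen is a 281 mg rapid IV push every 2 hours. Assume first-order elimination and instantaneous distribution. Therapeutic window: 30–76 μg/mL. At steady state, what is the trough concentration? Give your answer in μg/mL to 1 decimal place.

54.1 μg/mL

k = ln2/t½ = ln2/6 ≈ 0.115525 h⁻¹; fraction remaining f = e^(−kτ) = e^(−0.115525×2) ≈ 0.7937.
Accumulation ratio R = 1/(1 − f) ≈ 1/0.2063 ≈ 4.8473.
Each bolus raises the concentration by D/Vd = 281/20 ≈ 14.050 μg/mL.
Cmax,ss = C₀/(1 − f) ≈ 14.050/0.2063 ≈ 68.105 μg/mL.
One interval later, Cmin,ss = Cmax,ss·e^(−kτ) ≈ 68.105 × 0.7937 ≈ 54.055 μg/mL.
Trough 54.1 μg/mL vs MEC 30 μg/mL: adequate.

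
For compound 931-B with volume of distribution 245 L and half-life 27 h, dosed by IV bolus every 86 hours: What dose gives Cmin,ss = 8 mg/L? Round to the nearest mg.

15868 mg

τ/t½ = 86/27 ≈ 3.1852, so f = (1/2)^(86/27) ≈ 0.109942.
Cmin,ss = (D/Vd)·f/(1−f), so D = Cmin,ss·Vd·(1−f)/f.
D = 8 × 245 × (1−f)/f ≈ 8 × 245 × 8.09571 ≈ 15867.59 mg.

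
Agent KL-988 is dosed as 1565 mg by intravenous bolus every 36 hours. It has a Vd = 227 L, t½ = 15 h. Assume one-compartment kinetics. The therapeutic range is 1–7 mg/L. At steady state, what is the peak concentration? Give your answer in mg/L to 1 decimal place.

8.5 mg/L

τ/t½ = 36/15 ≈ 2.4, so fraction remaining f = (1/2)^(36/15) ≈ 0.1895.
At steady state, accumulation factor R = 1/(1 − e^(−kτ)) ≈ 1.2338.
Single-dose peak C₀ = D/Vd = 1565/227 ≈ 6.894 mg/L.
Steady-state peak Cmax,ss = C₀·R ≈ 6.894 × 1.2338 ≈ 8.506 mg/L.
Peak 8.5 mg/L vs MTC 7 mg/L: exceeds toxic threshold.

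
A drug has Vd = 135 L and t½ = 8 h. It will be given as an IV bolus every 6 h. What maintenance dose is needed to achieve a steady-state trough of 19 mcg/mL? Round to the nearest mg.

1749 mg

τ/t½ = 6/8 ≈ 0.75, so f = (1/2)^(6/8) ≈ 0.594604.
Cmin,ss = (D/Vd)·f/(1−f), so D = Cmin,ss·Vd·(1−f)/f.
D = 19 × 135 × (1−f)/f ≈ 19 × 135 × 0.68179 ≈ 1748.79 mg.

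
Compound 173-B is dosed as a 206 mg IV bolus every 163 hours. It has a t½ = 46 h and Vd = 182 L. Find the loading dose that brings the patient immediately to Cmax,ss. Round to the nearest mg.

225 mg

f = (1/2)^(163/46) ≈ 0.085764; accumulation ratio R = 1/(1−f) ≈ 1.09381.
Loading dose to hit Cmax,ss on first dose: D_load = D_maint·R ≈ 206 × 1.09381 ≈ 225.32 mg.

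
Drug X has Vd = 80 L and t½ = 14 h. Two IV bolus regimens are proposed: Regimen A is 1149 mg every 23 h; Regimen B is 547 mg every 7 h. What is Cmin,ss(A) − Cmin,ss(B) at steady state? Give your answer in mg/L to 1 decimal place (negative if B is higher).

-9.7 mg/L

Regimen A: f = (1/2)^(23/14) ≈ 0.3202; Cmin,ss = (1149/80)·f/(1−f) ≈ 6.765 mg/L.
Regimen B: f = (1/2)^(7/14) ≈ 0.7071; Cmin,ss = (547/80)·f/(1−f) ≈ 16.507 mg/L.
Difference ≈ 6.765 − 16.507 ≈ -9.742 mg/L.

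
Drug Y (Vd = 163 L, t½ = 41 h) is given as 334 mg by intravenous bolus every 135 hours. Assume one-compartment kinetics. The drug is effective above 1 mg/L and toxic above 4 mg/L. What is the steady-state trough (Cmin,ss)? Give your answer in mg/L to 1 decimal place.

k = ln2/t½ = ln2/41 ≈ 0.016906 h⁻¹; fraction remaining f = e^(−kτ) = e^(−0.016906×135) ≈ 0.1020.
At steady state, accumulation factor R = 1/(1 − e^(−kτ)) ≈ 1.1136.
Each bolus raises the concentration by D/Vd = 334/163 ≈ 2.049 mg/L.
Steady-state peak Cmax,ss = C₀·R ≈ 2.049 × 1.1136 ≈ 2.282 mg/L.
Steady-state trough Cmin,ss = Cmax,ss·f ≈ 2.282 × 0.1020 ≈ 0.233 mg/L.
Trough 0.2 mg/L vs MEC 1 mg/L: subtherapeutic.

0.2 mg/L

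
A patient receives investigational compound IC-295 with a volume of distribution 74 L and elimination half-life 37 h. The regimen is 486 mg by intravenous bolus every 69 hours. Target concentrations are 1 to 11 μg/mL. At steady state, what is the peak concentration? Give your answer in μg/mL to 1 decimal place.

k = ln2/t½ = ln2/37 ≈ 0.018734 h⁻¹; fraction remaining f = e^(−kτ) = e^(−0.018734×69) ≈ 0.2745.
At steady state, accumulation factor R = 1/(1 − e^(−kτ)) ≈ 1.3784.
Single-dose peak C₀ = D/Vd = 486/74 ≈ 6.568 μg/mL.
Steady-state peak Cmax,ss = C₀·R ≈ 6.568 × 1.3784 ≈ 9.053 μg/mL.
Peak 9.1 μg/mL vs MTC 11 μg/mL: below toxic threshold.

9.1 μg/mL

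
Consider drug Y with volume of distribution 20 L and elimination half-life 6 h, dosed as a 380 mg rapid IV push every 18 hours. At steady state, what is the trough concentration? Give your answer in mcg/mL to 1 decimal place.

2.7 mcg/mL

τ = 18 h = 3 half-lives, so f = (1/2)^3 = 0.125.
Accumulation ratio R = 1/(1 − f) = 1/0.875 = 8/7.
Single-dose peak C₀ = D/Vd = 380/20 = 19 mcg/mL.
Steady-state peak Cmax,ss = C₀·R = 19 × 8/7 ≈ 21.714 mcg/mL.
Steady-state trough Cmin,ss = Cmax,ss·f ≈ 21.714 × 0.125 ≈ 2.714 mcg/mL.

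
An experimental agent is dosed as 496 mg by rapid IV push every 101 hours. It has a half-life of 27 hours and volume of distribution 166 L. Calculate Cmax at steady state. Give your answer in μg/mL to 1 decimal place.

Over one 101-h interval, 101/27 ≈ 3.7407 half-lives elapse, leaving f ≈ 0.0748 of each dose.
Accumulation ratio R = 1/(1 − f) ≈ 1/0.9252 ≈ 1.0808.
Single-dose peak C₀ = D/Vd = 496/166 ≈ 2.988 μg/mL.
Steady-state peak Cmax,ss = C₀·R ≈ 2.988 × 1.0808 ≈ 3.229 μg/mL.

3.2 μg/mL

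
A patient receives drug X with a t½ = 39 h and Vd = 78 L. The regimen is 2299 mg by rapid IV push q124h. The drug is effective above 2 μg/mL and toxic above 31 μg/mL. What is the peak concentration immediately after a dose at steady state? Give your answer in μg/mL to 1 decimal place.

Over one 124-h interval, 124/39 ≈ 3.1795 half-lives elapse, leaving f ≈ 0.1104 of each dose.
At steady state, accumulation factor R = 1/(1 − e^(−kτ)) ≈ 1.1241.
Single-dose peak C₀ = D/Vd = 2299/78 ≈ 29.474 μg/mL.
Steady-state peak Cmax,ss = C₀·R ≈ 29.474 × 1.1241 ≈ 33.132 μg/mL.
Peak 33.1 μg/mL vs MTC 31 μg/mL: exceeds toxic threshold.

33.1 μg/mL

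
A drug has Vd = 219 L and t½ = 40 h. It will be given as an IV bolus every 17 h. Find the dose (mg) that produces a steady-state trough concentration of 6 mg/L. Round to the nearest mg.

τ/t½ = 17/40 ≈ 0.425, so f = (1/2)^(17/40) ≈ 0.744839.
Cmin,ss = (D/Vd)·f/(1−f), so D = Cmin,ss·Vd·(1−f)/f.
D = 6 × 219 × (1−f)/f ≈ 6 × 219 × 0.34257 ≈ 450.14 mg.

450 mg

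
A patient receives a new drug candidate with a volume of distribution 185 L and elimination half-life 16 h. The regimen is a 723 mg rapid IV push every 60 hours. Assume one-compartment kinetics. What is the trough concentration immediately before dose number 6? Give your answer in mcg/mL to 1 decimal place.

f = (1/2)^(τ/t½) = (1/2)^(60/16) ≈ 0.0743.
C₀ = D/Vd = 723/185 ≈ 3.908 mcg/mL.
Before the 6th dose, 5 doses have been given. Superposition: Cmin = C₀·(f + f² + … + f^5).
≈ 3.908 × (0.0743 + 0.0055 + 0.0004 + 0.0000 + 0.0000) ≈ 3.908 × 0.0802 ≈ 0.313 mcg/mL.

0.3 mcg/mL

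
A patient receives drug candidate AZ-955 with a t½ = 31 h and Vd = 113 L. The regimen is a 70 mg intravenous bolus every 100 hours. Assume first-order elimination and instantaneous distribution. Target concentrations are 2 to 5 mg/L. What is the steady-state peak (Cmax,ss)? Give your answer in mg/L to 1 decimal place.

Over one 100-h interval, 100/31 ≈ 3.2258 half-lives elapse, leaving f ≈ 0.1069 of each dose.
At steady state, accumulation factor R = 1/(1 − e^(−kτ)) ≈ 1.1197.
Each bolus raises the concentration by D/Vd = 70/113 ≈ 0.619 mg/L.
Steady-state peak Cmax,ss = C₀·R ≈ 0.619 × 1.1197 ≈ 0.693 mg/L.
Peak 0.7 mg/L vs MTC 5 mg/L: below toxic threshold.

0.7 mg/L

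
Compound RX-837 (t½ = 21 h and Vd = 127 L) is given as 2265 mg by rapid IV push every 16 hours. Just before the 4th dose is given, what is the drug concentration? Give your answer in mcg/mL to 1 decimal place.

f = (1/2)^(τ/t½) = (1/2)^(16/21) ≈ 0.5897.
C₀ = D/Vd = 2265/127 ≈ 17.835 mcg/mL.
Before the 4th dose, 3 doses have been given. Superposition: Cmin = C₀·(f + f² + … + f^3).
≈ 17.835 × (0.5897 + 0.3477 + 0.2051) ≈ 17.835 × 1.1425 ≈ 20.376 mcg/mL.

20.4 mcg/mL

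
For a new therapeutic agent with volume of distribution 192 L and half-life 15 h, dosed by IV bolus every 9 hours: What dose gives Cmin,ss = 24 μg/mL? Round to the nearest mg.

τ/t½ = 9/15 ≈ 0.6, so f = (1/2)^(9/15) ≈ 0.659754.
Cmin,ss = (D/Vd)·f/(1−f), so D = Cmin,ss·Vd·(1−f)/f.
D = 24 × 192 × (1−f)/f ≈ 24 × 192 × 0.51572 ≈ 2376.44 mg.

2376 mg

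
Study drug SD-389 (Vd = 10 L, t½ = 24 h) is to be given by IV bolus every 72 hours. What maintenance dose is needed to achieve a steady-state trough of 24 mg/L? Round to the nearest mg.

τ/t½ = 72/24 ≈ 3, so f = (1/2)^(72/24) ≈ 0.125000.
Cmin,ss = (D/Vd)·f/(1−f), so D = Cmin,ss·Vd·(1−f)/f.
D = 24 × 10 × (1−f)/f ≈ 24 × 10 × 7.00000 ≈ 1680.00 mg.

1680 mg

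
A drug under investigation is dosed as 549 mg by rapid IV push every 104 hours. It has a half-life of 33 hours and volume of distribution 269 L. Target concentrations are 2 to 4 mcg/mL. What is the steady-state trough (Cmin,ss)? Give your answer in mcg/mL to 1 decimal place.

0.3 mcg/mL

k = ln2/t½ = ln2/33 ≈ 0.021004 h⁻¹; fraction remaining f = e^(−kτ) = e^(−0.021004×104) ≈ 0.1125.
At steady state, accumulation factor R = 1/(1 − e^(−kτ)) ≈ 1.1268.
Single-dose peak C₀ = D/Vd = 549/269 ≈ 2.041 mcg/mL.
Steady-state peak Cmax,ss = C₀·R ≈ 2.041 × 1.1268 ≈ 2.300 mcg/mL.
Steady-state trough Cmin,ss = Cmax,ss·f ≈ 2.300 × 0.1125 ≈ 0.259 mcg/mL.
Trough 0.3 mcg/mL vs MEC 2 mcg/mL: subtherapeutic.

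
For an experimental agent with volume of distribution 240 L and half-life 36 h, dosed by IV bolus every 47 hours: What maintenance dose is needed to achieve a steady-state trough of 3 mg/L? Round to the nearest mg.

1060 mg

τ/t½ = 47/36 ≈ 1.3056, so f = (1/2)^(47/36) ≈ 0.404565.
Cmin,ss = (D/Vd)·f/(1−f), so D = Cmin,ss·Vd·(1−f)/f.
D = 3 × 240 × (1−f)/f ≈ 3 × 240 × 1.47179 ≈ 1059.69 mg.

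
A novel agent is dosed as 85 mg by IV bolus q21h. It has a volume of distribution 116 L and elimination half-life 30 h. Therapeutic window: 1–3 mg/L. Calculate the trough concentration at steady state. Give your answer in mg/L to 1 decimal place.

1.2 mg/L

τ/t½ = 21/30 ≈ 0.7, so fraction remaining f = (1/2)^(21/30) ≈ 0.6156.
Single-dose peak C₀ = D/Vd = 85/116 ≈ 0.733 mg/L.
Steady-state trough Cmin,ss = C₀·f/(1−f) ≈ 0.733 × 0.6156/0.3844 ≈ 1.174 mg/L.
Trough 1.2 mg/L vs MEC 1 mg/L: adequate.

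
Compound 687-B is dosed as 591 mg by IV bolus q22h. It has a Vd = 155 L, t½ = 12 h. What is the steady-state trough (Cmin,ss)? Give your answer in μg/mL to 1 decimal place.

Over one 22-h interval, 22/12 ≈ 1.8333 half-lives elapse, leaving f ≈ 0.2806 of each dose.
Accumulation ratio R = 1/(1 − f) ≈ 1/0.7194 ≈ 1.3900.
Each bolus raises the concentration by D/Vd = 591/155 ≈ 3.813 μg/mL.
Cmax,ss = C₀/(1 − f) ≈ 3.813/0.7194 ≈ 5.300 μg/mL.
Steady-state trough Cmin,ss = Cmax,ss·f ≈ 5.300 × 0.2806 ≈ 1.487 μg/mL.

1.5 μg/mL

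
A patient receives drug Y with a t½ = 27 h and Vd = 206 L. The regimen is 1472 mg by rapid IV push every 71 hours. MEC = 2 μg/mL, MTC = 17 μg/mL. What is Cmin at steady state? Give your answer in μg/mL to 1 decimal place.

1.4 μg/mL

Over one 71-h interval, 71/27 ≈ 2.6296 half-lives elapse, leaving f ≈ 0.1616 of each dose.
Single-dose peak C₀ = D/Vd = 1472/206 ≈ 7.146 μg/mL.
Steady-state trough Cmin,ss = C₀·f/(1−f) ≈ 7.146 × 0.1616/0.8384 ≈ 1.377 μg/mL.
Trough 1.4 μg/mL vs MEC 2 μg/mL: subtherapeutic.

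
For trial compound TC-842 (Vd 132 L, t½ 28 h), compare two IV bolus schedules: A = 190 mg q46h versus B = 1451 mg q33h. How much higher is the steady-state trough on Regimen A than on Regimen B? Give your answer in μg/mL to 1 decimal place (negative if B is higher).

Regimen A: f = (1/2)^(46/28) ≈ 0.3202; Cmin,ss = (190/132)·f/(1−f) ≈ 0.678 μg/mL.
Regimen B: f = (1/2)^(33/28) ≈ 0.4418; Cmin,ss = (1451/132)·f/(1−f) ≈ 8.700 μg/mL.
Difference ≈ 0.678 − 8.700 ≈ -8.022 μg/mL.

-8.0 μg/mL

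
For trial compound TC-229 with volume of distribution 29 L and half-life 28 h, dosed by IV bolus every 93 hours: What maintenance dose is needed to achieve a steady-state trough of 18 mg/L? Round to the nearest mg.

τ/t½ = 93/28 ≈ 3.3214, so f = (1/2)^(93/28) ≈ 0.100035.
Cmin,ss = (D/Vd)·f/(1−f), so D = Cmin,ss·Vd·(1−f)/f.
D = 18 × 29 × (1−f)/f ≈ 18 × 29 × 8.99650 ≈ 4696.17 mg.

4696 mg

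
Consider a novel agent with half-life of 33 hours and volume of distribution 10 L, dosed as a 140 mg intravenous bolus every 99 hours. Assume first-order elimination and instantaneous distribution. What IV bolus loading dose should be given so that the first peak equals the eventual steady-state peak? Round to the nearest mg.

160 mg

f = (1/2)^(99/33) ≈ 0.125000; accumulation ratio R = 1/(1−f) ≈ 1.14286.
Loading dose to hit Cmax,ss on first dose: D_load = D_maint·R ≈ 140 × 1.14286 ≈ 160.00 mg.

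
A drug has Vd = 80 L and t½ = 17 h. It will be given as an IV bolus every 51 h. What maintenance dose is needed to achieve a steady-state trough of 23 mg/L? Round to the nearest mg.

12880 mg

τ/t½ = 51/17 ≈ 3, so f = (1/2)^(51/17) ≈ 0.125000.
Cmin,ss = (D/Vd)·f/(1−f), so D = Cmin,ss·Vd·(1−f)/f.
D = 23 × 80 × (1−f)/f ≈ 23 × 80 × 7.00000 ≈ 12880.00 mg.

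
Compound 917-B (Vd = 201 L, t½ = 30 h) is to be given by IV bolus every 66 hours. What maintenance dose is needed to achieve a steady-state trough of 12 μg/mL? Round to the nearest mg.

τ/t½ = 66/30 ≈ 2.2, so f = (1/2)^(66/30) ≈ 0.217638.
Cmin,ss = (D/Vd)·f/(1−f), so D = Cmin,ss·Vd·(1−f)/f.
D = 12 × 201 × (1−f)/f ≈ 12 × 201 × 3.59479 ≈ 8670.63 mg.

8671 mg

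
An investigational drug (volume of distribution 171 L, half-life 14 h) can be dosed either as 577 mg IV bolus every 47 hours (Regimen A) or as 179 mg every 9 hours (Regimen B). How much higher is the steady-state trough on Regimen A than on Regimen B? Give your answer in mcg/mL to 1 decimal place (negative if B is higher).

Regimen A: f = (1/2)^(47/14) ≈ 0.0976; Cmin,ss = (577/171)·f/(1−f) ≈ 0.365 mcg/mL.
Regimen B: f = (1/2)^(9/14) ≈ 0.6404; Cmin,ss = (179/171)·f/(1−f) ≈ 1.864 mcg/mL.
Difference ≈ 0.365 − 1.864 ≈ -1.499 mcg/mL.

-1.5 mcg/mL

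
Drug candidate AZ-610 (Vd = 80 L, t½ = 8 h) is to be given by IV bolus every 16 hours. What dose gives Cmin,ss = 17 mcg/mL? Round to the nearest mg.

τ/t½ = 16/8 ≈ 2, so f = (1/2)^(16/8) ≈ 0.250000.
Cmin,ss = (D/Vd)·f/(1−f), so D = Cmin,ss·Vd·(1−f)/f.
D = 17 × 80 × (1−f)/f ≈ 17 × 80 × 3.00000 ≈ 4080.00 mg.

4080 mg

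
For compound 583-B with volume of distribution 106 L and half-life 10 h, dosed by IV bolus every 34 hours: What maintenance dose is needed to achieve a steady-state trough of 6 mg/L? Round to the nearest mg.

6078 mg

τ/t½ = 34/10 ≈ 3.4, so f = (1/2)^(34/10) ≈ 0.094732.
Cmin,ss = (D/Vd)·f/(1−f), so D = Cmin,ss·Vd·(1−f)/f.
D = 6 × 106 × (1−f)/f ≈ 6 × 106 × 9.55610 ≈ 6077.68 mg.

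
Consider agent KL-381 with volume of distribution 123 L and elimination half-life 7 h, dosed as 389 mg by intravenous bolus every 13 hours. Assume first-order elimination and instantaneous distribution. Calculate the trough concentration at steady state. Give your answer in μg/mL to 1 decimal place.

1.2 μg/mL

k = ln2/t½ = ln2/7 ≈ 0.099021 h⁻¹; fraction remaining f = e^(−kτ) = e^(−0.099021×13) ≈ 0.2760.
Accumulation ratio R = 1/(1 − f) ≈ 1/0.7240 ≈ 1.3812.
Each bolus raises the concentration by D/Vd = 389/123 ≈ 3.163 μg/mL.
Cmax,ss = C₀/(1 − f) ≈ 3.163/0.7240 ≈ 4.369 μg/mL.
Steady-state trough Cmin,ss = Cmax,ss·f ≈ 4.369 × 0.2760 ≈ 1.206 μg/mL.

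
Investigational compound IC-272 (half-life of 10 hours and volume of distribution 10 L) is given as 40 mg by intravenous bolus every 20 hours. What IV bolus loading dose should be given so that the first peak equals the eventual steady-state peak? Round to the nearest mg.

f = (1/2)^(20/10) ≈ 0.250000; accumulation ratio R = 1/(1−f) ≈ 1.33333.
Loading dose to hit Cmax,ss on first dose: D_load = D_maint·R ≈ 40 × 1.33333 ≈ 53.33 mg.

53 mg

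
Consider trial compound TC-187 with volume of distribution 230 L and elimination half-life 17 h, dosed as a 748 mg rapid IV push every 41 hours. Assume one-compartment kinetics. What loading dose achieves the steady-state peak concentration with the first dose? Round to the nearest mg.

921 mg

f = (1/2)^(41/17) ≈ 0.187926; accumulation ratio R = 1/(1−f) ≈ 1.23141.
Loading dose to hit Cmax,ss on first dose: D_load = D_maint·R ≈ 748 × 1.23141 ≈ 921.09 mg.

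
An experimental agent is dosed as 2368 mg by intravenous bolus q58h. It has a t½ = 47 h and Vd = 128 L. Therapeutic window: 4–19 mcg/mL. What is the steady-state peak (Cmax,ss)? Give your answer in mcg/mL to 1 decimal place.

τ/t½ = 58/47 ≈ 1.234, so fraction remaining f = (1/2)^(58/47) ≈ 0.4251.
Accumulation ratio R = 1/(1 − f) ≈ 1/0.5749 ≈ 1.7394.
Single-dose peak C₀ = D/Vd = 2368/128 ≈ 18.500 mcg/mL.
Steady-state peak Cmax,ss = C₀·R ≈ 18.500 × 1.7394 ≈ 32.179 mcg/mL.
Peak 32.2 mcg/mL vs MTC 19 mcg/mL: exceeds toxic threshold.

32.2 mcg/mL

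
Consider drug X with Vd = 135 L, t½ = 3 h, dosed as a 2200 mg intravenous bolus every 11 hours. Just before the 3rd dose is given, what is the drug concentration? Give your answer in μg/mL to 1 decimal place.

1.4 μg/mL

f = (1/2)^(τ/t½) = (1/2)^(11/3) ≈ 0.0787.
C₀ = D/Vd = 2200/135 ≈ 16.296 μg/mL.
Before the 3rd dose, 2 doses have been given. Superposition: Cmin = C₀·(f + f²).
≈ 16.296 × (0.0787 + 0.0062) ≈ 16.296 × 0.0849 ≈ 1.384 μg/mL.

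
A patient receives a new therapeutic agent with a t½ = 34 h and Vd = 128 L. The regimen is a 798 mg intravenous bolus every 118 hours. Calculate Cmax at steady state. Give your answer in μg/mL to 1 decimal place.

6.9 μg/mL

τ/t½ = 118/34 ≈ 3.4706, so fraction remaining f = (1/2)^(118/34) ≈ 0.0902.
Accumulation ratio R = 1/(1 − f) ≈ 1/0.9098 ≈ 1.0991.
Each bolus raises the concentration by D/Vd = 798/128 ≈ 6.234 μg/mL.
Steady-state peak Cmax,ss = C₀·R ≈ 6.234 × 1.0991 ≈ 6.852 μg/mL.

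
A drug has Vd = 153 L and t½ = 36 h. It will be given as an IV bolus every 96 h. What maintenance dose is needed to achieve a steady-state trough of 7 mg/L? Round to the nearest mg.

τ/t½ = 96/36 ≈ 2.6667, so f = (1/2)^(96/36) ≈ 0.157490.
Cmin,ss = (D/Vd)·f/(1−f), so D = Cmin,ss·Vd·(1−f)/f.
D = 7 × 153 × (1−f)/f ≈ 7 × 153 × 5.34961 ≈ 5729.43 mg.

5729 mg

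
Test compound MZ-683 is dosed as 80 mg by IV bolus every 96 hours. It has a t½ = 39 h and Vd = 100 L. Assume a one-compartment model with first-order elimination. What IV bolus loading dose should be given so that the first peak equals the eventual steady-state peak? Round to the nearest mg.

f = (1/2)^(96/39) ≈ 0.181553; accumulation ratio R = 1/(1−f) ≈ 1.22183.
Loading dose to hit Cmax,ss on first dose: D_load = D_maint·R ≈ 80 × 1.22183 ≈ 97.75 mg.

98 mg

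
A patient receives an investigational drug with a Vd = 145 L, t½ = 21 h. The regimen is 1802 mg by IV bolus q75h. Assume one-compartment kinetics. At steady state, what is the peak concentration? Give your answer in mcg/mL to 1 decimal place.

k = ln2/t½ = ln2/21 ≈ 0.033007 h⁻¹; fraction remaining f = e^(−kτ) = e^(−0.033007×75) ≈ 0.0841.
At steady state, accumulation factor R = 1/(1 − e^(−kτ)) ≈ 1.0918.
Single-dose peak C₀ = D/Vd = 1802/145 ≈ 12.428 mcg/mL.
Cmax,ss = C₀/(1 − f) ≈ 12.428/0.9159 ≈ 13.569 mcg/mL.

13.6 mcg/mL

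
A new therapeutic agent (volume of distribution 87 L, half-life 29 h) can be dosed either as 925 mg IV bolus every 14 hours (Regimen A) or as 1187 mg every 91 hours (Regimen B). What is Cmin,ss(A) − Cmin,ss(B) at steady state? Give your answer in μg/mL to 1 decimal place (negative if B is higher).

25.0 μg/mL

Regimen A: f = (1/2)^(14/29) ≈ 0.7156; Cmin,ss = (925/87)·f/(1−f) ≈ 26.752 μg/mL.
Regimen B: f = (1/2)^(91/29) ≈ 0.1136; Cmin,ss = (1187/87)·f/(1−f) ≈ 1.749 μg/mL.
Difference ≈ 26.752 − 1.749 ≈ 25.003 μg/mL.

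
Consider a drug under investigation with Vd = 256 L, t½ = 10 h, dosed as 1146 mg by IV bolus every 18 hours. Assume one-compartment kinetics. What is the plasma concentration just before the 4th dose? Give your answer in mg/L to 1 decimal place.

1.8 mg/L

f = (1/2)^(τ/t½) = (1/2)^(18/10) ≈ 0.2872.
C₀ = D/Vd = 1146/256 ≈ 4.477 mg/L.
Before the 4th dose, 3 doses have been given. Superposition: Cmin = C₀·(f + f² + … + f^3).
≈ 4.477 × (0.2872 + 0.0825 + 0.0237) ≈ 4.477 × 0.3934 ≈ 1.761 mg/L.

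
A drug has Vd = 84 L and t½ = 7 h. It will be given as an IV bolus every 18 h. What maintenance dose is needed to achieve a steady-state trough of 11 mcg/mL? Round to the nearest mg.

4568 mg

τ/t½ = 18/7 ≈ 2.5714, so f = (1/2)^(18/7) ≈ 0.168238.
Cmin,ss = (D/Vd)·f/(1−f), so D = Cmin,ss·Vd·(1−f)/f.
D = 11 × 84 × (1−f)/f ≈ 11 × 84 × 4.94396 ≈ 4568.22 mg.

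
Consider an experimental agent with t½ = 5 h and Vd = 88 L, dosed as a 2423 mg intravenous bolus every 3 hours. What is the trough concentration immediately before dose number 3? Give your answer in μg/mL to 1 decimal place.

f = (1/2)^(τ/t½) = (1/2)^(3/5) ≈ 0.6598.
C₀ = D/Vd = 2423/88 ≈ 27.534 μg/mL.
Before the 3rd dose, 2 doses have been given. Superposition: Cmin = C₀·(f + f²).
≈ 27.534 × (0.6598 + 0.4353) ≈ 27.534 × 1.0951 ≈ 30.152 μg/mL.

30.2 μg/mL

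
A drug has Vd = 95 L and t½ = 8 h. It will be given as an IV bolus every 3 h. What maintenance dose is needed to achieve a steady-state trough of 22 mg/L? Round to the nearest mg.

τ/t½ = 3/8 ≈ 0.375, so f = (1/2)^(3/8) ≈ 0.771105.
Cmin,ss = (D/Vd)·f/(1−f), so D = Cmin,ss·Vd·(1−f)/f.
D = 22 × 95 × (1−f)/f ≈ 22 × 95 × 0.29684 ≈ 620.40 mg.

620 mg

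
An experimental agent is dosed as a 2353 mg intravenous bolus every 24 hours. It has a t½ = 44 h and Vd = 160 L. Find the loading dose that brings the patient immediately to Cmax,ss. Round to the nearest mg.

f = (1/2)^(24/44) ≈ 0.685175; accumulation ratio R = 1/(1−f) ≈ 3.17637.
Loading dose to hit Cmax,ss on first dose: D_load = D_maint·R ≈ 2353 × 3.17637 ≈ 7474.00 mg.

7474 mg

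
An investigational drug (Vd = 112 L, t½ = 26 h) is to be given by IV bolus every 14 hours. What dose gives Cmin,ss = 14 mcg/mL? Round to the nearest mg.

τ/t½ = 14/26 ≈ 0.53846, so f = (1/2)^(14/26) ≈ 0.688505.
Cmin,ss = (D/Vd)·f/(1−f), so D = Cmin,ss·Vd·(1−f)/f.
D = 14 × 112 × (1−f)/f ≈ 14 × 112 × 0.45242 ≈ 709.39 mg.

709 mg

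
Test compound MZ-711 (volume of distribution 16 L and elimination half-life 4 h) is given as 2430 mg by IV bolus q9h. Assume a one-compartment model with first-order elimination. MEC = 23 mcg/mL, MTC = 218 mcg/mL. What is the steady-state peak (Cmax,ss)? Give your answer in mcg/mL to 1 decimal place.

192.3 mcg/mL

τ/t½ = 9/4 ≈ 2.25, so fraction remaining f = (1/2)^(9/4) ≈ 0.2102.
Accumulation ratio R = 1/(1 − f) ≈ 1/0.7898 ≈ 1.2661.
Single-dose peak C₀ = D/Vd = 2430/16 ≈ 151.875 mcg/mL.
Cmax,ss = C₀/(1 − f) ≈ 151.875/0.7898 ≈ 192.296 mcg/mL.
Peak 192.3 mcg/mL vs MTC 218 mcg/mL: below toxic threshold.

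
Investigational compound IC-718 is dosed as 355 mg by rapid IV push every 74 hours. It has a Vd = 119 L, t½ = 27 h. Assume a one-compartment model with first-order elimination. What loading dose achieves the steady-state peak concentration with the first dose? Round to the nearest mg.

f = (1/2)^(74/27) ≈ 0.149608; accumulation ratio R = 1/(1−f) ≈ 1.17593.
Loading dose to hit Cmax,ss on first dose: D_load = D_maint·R ≈ 355 × 1.17593 ≈ 417.46 mg.

417 mg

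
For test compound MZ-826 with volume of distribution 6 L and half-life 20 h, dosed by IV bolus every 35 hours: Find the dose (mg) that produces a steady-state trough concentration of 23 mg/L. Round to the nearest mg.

τ/t½ = 35/20 ≈ 1.75, so f = (1/2)^(35/20) ≈ 0.297302.
Cmin,ss = (D/Vd)·f/(1−f), so D = Cmin,ss·Vd·(1−f)/f.
D = 23 × 6 × (1−f)/f ≈ 23 × 6 × 2.36358 ≈ 326.17 mg.

326 mg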